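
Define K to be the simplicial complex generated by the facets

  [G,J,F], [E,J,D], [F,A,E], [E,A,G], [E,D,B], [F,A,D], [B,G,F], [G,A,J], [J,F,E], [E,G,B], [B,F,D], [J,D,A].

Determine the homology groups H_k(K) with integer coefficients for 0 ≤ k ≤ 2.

Fix the vertex order A < B < D < E < F < G < J and write every simplex with vertices in increasing order. Then dim K = 2 and the simplices of K are:

  0-simplices (7): A, B, D, E, F, G, J
  1-simplices (18): AD, AE, AF, AG, AJ, BD, BE, BF, BG, DE, DF, DJ, EF, EG, EJ, FG, FJ, GJ
  2-simplices (12): ADF, ADJ, AEF, AEG, AGJ, BDE, BDF, BEG, BFG, DEJ, EFJ, FGJ

Hence C_0 ≅ Z^7, C_1 ≅ Z^18, C_2 ≅ Z^12.

Boundary ∂_1: C_1 → C_0 is given by ∂[p,q] = [q] − [p]. For instance
  ∂AG = G − A.
As a 7×18 matrix over Z this has rank 6, with invariant factors (1,1,1,1,1,1).

The boundary map ∂_2: C_2 → C_1 acts by ∂[p,q,r] = [q,r] − [p,r] + [p,q]. For instance
  ∂EFJ = FJ − EJ + EF,
  ∂DEJ = EJ − DJ + DE.
This gives a 18×12 integer matrix of rank 12; reducing to Smith normal form yields diagonal entries (1,1,1,1,1,1,1,1,1,1,1,2).

From H_k ≅ ker(∂_k) / im(∂_{k+1}) we obtain:

  H_0: rank C_0 − rank ∂_1 = 7 − 6 = 1, and the invariant factors of ∂_1 are all 1, so H_0 = Z.
  H_1: rank ker ∂_1 − rank ∂_2 = (18 − 6) − 12 = 0, and ∂_2 has invariant factor 2 > 1, so H_1 = Z/2Z.
  H_2: rank ker ∂_2 − rank ∂_3 = (12 − 12) − 0 = 0, and there is no ∂_3, so H_2 = 0.

As a check, the Euler characteristic is 7 − 18 + 12 = 1, which agrees with 1 − 0 + 0 = 1.

H_0 ≅ Z,  H_1 ≅ Z/2Z,  H_2 = 0.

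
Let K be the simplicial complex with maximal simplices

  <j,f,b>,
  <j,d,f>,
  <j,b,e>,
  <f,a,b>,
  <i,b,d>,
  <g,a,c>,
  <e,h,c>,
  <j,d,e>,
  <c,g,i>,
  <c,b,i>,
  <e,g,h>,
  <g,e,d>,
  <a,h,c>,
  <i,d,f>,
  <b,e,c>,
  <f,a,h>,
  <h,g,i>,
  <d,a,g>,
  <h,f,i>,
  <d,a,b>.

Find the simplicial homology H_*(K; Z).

We work with the vertex ordering a < b < c < d < e < f < g < h < i < j. The simplices of K, each written with vertices in increasing order, are:

  0-simplices (10): a, b, c, d, e, f, g, h, i, j
  1-simplices (30): ab, ac, ad, af, ag, ah, bc, bd, be, bf, bi, bj, ce, cg, ch, ci, de, df, dg, di, dj, eg, eh, ej, fh, fi, fj, gh, gi, hi
  2-simplices (20): abd, abf, acg, ach, adg, afh, bce, bci, bdi, bej, bfj, ceh, cgi, deg, dej, dfi, dfj, egh, fhi, ghi

Hence C_0 ≅ Z^10, C_1 ≅ Z^30, C_2 ≅ Z^20.

Boundary ∂_1: C_1 → C_0 is given by ∂[p,q] = [q] − [p].
As a 10×30 matrix over Z this has rank 9, with invariant factors (1,1,1,1,1,1,1,1,1).

The boundary map ∂_2: C_2 → C_1 sends each 2-simplex [p,q,r] to [q,r] − [p,r] + [p,q]. For instance
  ∂dfj = fj − dj + df,
  ∂egh = gh − eh + eg.
This gives a 30×20 integer matrix of rank 20; reducing to Smith normal form yields diagonal entries (1,1,1,1,1,1,1,1,1,1,1,1,1,1,1,1,1,1,1,2).

From H_k ≅ ker(∂_k) / im(∂_{k+1}) we obtain:

  H_0: rank C_0 − rank ∂_1 = 10 − 9 = 1, and the invariant factors of ∂_1 are all 1, so H_0 = Z.
  H_1: rank ker ∂_1 − rank ∂_2 = (30 − 9) − 20 = 1, and ∂_2 has invariant factor 2 > 1, so H_1 = Z ⊕ Z/2.
  H_2: rank ker ∂_2 − rank ∂_3 = (20 − 20) − 0 = 0, and there is no ∂_3, so H_2 = 0.

(K is a triangulation of the Klein bottle.)

H_0 ≅ Z,  H_1 ≅ Z ⊕ Z/2,  H_2 = 0.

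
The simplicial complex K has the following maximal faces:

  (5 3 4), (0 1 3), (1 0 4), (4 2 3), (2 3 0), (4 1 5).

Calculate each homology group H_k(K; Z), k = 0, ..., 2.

Fix the vertex order 0 < 1 < 2 < 3 < 4 < 5 and write every simplex with vertices in increasing order. Then dim K = 2 and the simplices of K are:

  0-simplices (6): [0], [1], [2], [3], [4], [5]
  1-simplices (12): [0,1], [0,2], [0,3], [0,4], [1,3], [1,4], [1,5], [2,3], [2,4], [3,4], [3,5], [4,5]
  2-simplices (6): [0,1,3], [0,1,4], [0,2,3], [1,4,5], [2,3,4], [3,4,5]

so the chain groups are C_0 ≅ Z^6, C_1 ≅ Z^12, C_2 ≅ Z^6.

∂_1: C_1 → C_0 maps an edge to its endpoints' difference, ∂[p,q] = q − p.
This gives a 6×12 integer matrix of rank 5; reducing to Smith normal form yields diagonal entries (1,1,1,1,1).

Boundary ∂_2: C_2 → C_1 maps a triangle to the signed sum of its edges. For instance
  ∂[0,1,4] = [1,4] − [0,4] + [0,1],
  ∂[0,1,3] = [1,3] − [0,3] + [0,1].
The resulting 12×6 matrix has rank 6, and its Smith normal form has invariant factors (1,1,1,1,1,1).

Computing H_k = (kernel of ∂_k) / (image of ∂_{k+1}):

  H_0: rank C_0 − rank ∂_1 = 6 − 5 = 1, and the invariant factors of ∂_1 are all 1, so H_0 ≅ Z.
  H_1: rank ker ∂_1 − rank ∂_2 = (12 − 5) − 6 = 1, and the invariant factors of ∂_2 are all 1, so H_1 ≅ Z.
  H_2: rank ker ∂_2 − rank ∂_3 = (6 − 6) − 0 = 0, and there is no ∂_3, so H_2 ≅ 0.

(K is a triangulation of the cylinder S^1 x I.)

H_0 ≅ Z,  H_1 ≅ Z,  H_2 = 0.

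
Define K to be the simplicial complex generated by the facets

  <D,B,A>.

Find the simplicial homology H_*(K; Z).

Take the total order A < B < D on the vertex set. Then K (dimension 2) consists of the simplices:

  0-simplices (3): A, B, D
  1-simplices (3): AB, AD, BD
  2-simplices (1): ABD

so the chain groups are C_0 ≅ Z^3, C_1 ≅ Z^3, C_2 ≅ Z^1.

∂_1: C_1 → C_0 sends each edge [p,q] (with p < q) to q − p. For instance
  ∂BD = D − B.
The resulting 3×3 matrix has rank 2, and its Smith normal form has invariant factors (1,1).

∂_2: C_2 → C_1 acts by ∂[p,q,r] = [q,r] − [p,r] + [p,q]. For instance
  ∂ABD = BD − AD + AB.
The resulting 3×1 matrix has rank 1, and its Smith normal form has invariant factors (1).

From H_k ≅ ker(∂_k) / im(∂_{k+1}) we obtain:

  H_0: rank C_0 − rank ∂_1 = 3 − 2 = 1, and the invariant factors of ∂_1 are all 1, so H_0 = Z.
  H_1: rank ker ∂_1 − rank ∂_2 = (3 − 2) − 1 = 0, and the invariant factors of ∂_2 are all 1, so H_1 = 0.
  H_2: rank ker ∂_2 − rank ∂_3 = (1 − 1) − 0 = 0, and there is no ∂_3, so H_2 = 0.

As a check, the Euler characteristic is 3 − 3 + 1 = 1, which agrees with 1 − 0 + 0 = 1.

H_0 ≅ Z,  H_1 = 0,  H_2 = 0.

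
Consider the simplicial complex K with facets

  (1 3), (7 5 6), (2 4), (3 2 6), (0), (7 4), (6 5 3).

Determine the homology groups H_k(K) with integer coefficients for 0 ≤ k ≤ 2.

K has 8 vertices, 10 edges, 3 triangles.
rank ∂_0 = 0, rank ∂_1 = 6 ⇒ b_0 = 8 − 0 − 6 = 2; all invariant factors of ∂_1 are 1 so no torsion. So H_0 ≅ Z^2.
rank ∂_1 = 6, rank ∂_2 = 3 ⇒ b_1 = 10 − 6 − 3 = 1; all invariant factors of ∂_2 are 1 so no torsion. So H_1 ≅ Z.
rank ∂_2 = 3, rank ∂_3 = 0 ⇒ b_2 = 3 − 3 − 0 = 0. So H_2 ≅ 0.

H_0 ≅ Z^2,  H_1 ≅ Z,  H_2 = 0.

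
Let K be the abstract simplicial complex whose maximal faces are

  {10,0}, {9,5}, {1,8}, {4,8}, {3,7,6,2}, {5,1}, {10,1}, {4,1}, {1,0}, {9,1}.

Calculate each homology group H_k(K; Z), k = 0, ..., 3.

H_0 ≅ Z^2,  H_1 ≅ Z^3,  H_2 = 0,  H_3 = 0.

K has 11 vertices, 15 edges, 4 triangles, 1 3-simplex.
rank ∂_0 = 0, rank ∂_1 = 9 ⇒ b_0 = 11 − 0 − 9 = 2; all invariant factors of ∂_1 are 1 so no torsion. So H_0 ≅ Z^2.
rank ∂_1 = 9, rank ∂_2 = 3 ⇒ b_1 = 15 − 9 − 3 = 3; all invariant factors of ∂_2 are 1 so no torsion. So H_1 ≅ Z^3.
rank ∂_2 = 3, rank ∂_3 = 1 ⇒ b_2 = 4 − 3 − 1 = 0; all invariant factors of ∂_3 are 1 so no torsion. So H_2 ≅ 0.
rank ∂_3 = 1, rank ∂_4 = 0 ⇒ b_3 = 1 − 1 − 0 = 0. So H_3 ≅ 0.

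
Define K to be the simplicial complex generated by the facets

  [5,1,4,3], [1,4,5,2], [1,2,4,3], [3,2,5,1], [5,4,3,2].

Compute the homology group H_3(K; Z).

K has 5 vertices, 10 edges, 10 triangles, 5 3-simplices.
rank ∂_3 = 4, rank ∂_4 = 0 ⇒ b_3 = 5 − 4 − 0 = 1. So H_3 ≅ Z.

H_3 ≅ Z.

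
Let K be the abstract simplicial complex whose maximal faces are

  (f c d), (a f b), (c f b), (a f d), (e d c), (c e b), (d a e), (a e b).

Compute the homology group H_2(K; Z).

H_2 = Z.

Fix the vertex order a < b < c < d < e < f and write every simplex with vertices in increasing order. Then dim K = 2 and the simplices of K are:

  0-simplices (6): a, b, c, d, e, f
  1-simplices (12): ab, ad, ae, af, bc, be, bf, cd, ce, cf, de, df
  2-simplices (8): abe, abf, ade, adf, bce, bcf, cde, cdf

giving chain groups C_0 ≅ Z^6, C_1 ≅ Z^12, C_2 ≅ Z^8.

Boundary ∂_1: C_1 → C_0 maps an edge to its endpoints' difference, ∂[p,q] = q − p.
The 6×12 boundary matrix has rank 5 and Smith normal form diag(1,1,1,1,1).

The boundary map ∂_2: C_2 → C_1 maps a triangle to the signed sum of its edges. For instance
  ∂cdf = df − cf + cd,
  ∂cde = de − ce + cd.
The 12×8 boundary matrix has rank 7 and Smith normal form diag(1,1,1,1,1,1,1).

Reading off H_k = ker ∂_k / im ∂_{k+1}:

  H_2: rank ker ∂_2 − rank ∂_3 = (8 − 7) − 0 = 1, and there is no ∂_3, so H_2 = Z.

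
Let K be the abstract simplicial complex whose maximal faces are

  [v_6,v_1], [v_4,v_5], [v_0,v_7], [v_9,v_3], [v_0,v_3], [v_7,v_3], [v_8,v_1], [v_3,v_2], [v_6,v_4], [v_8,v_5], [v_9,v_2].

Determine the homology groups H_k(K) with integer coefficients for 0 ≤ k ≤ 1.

Order the vertices as v_0 < v_1 < v_2 < v_3 < v_4 < v_5 < v_6 < v_7 < v_8 < v_9. Listing each simplex with vertices in this order, K has dimension 1 with simplices:

  0-simplices (10): [v_0], [v_1], [v_2], [v_3], [v_4], [v_5], [v_6], [v_7], [v_8], [v_9]
  1-simplices (11): [v_0,v_3], [v_0,v_7], [v_1,v_6], [v_1,v_8], [v_2,v_3], [v_2,v_9], [v_3,v_7], [v_3,v_9], [v_4,v_5], [v_4,v_6], [v_5,v_8]

giving chain groups C_0 ≅ Z^10, C_1 ≅ Z^11.

Boundary ∂_1: C_1 → C_0 sends each edge [p,q] (with p < q) to q − p. For instance
  ∂[v_3,v_7] = [v_7] − [v_3].
The resulting 10×11 matrix has rank 8, and its Smith normal form has invariant factors (1,1,1,1,1,1,1,1).

Reading off H_k = ker ∂_k / im ∂_{k+1}:

  H_0: rank C_0 − rank ∂_1 = 10 − 8 = 2, and the invariant factors of ∂_1 are all 1, so H_0 ≅ Z^2.
  H_1: rank ker ∂_1 − rank ∂_2 = (11 − 8) − 0 = 3, and there is no ∂_2, so H_1 ≅ Z^3.

As a check, the Euler characteristic is 10 − 11 = -1, which agrees with 2 − 3 = -1.
(K is a triangulation of the disjoint union of the circle S^1 and a wedge of 2 circles.)

H_0 ≅ Z^2,  H_1 ≅ Z^3.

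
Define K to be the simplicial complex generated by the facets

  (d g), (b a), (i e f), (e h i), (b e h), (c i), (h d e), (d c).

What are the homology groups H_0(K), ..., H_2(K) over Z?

H_0 ≅ Z,  H_1 ≅ Z,  H_2 = 0.

K has 9 vertices, 13 edges, 4 triangles.
rank ∂_0 = 0, rank ∂_1 = 8 ⇒ b_0 = 9 − 0 − 8 = 1; all invariant factors of ∂_1 are 1 so no torsion. So H_0 = Z.
rank ∂_1 = 8, rank ∂_2 = 4 ⇒ b_1 = 13 − 8 − 4 = 1; all invariant factors of ∂_2 are 1 so no torsion. So H_1 = Z.
rank ∂_2 = 4, rank ∂_3 = 0 ⇒ b_2 = 4 − 4 − 0 = 0. So H_2 = 0.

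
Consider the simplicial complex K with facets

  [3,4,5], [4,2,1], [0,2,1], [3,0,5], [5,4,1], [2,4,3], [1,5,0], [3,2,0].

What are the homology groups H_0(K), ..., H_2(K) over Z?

Order the vertices as 0 < 1 < 2 < 3 < 4 < 5. Listing each simplex with vertices in this order, K has dimension 2 with simplices:

  0-simplices (6): [0], [1], [2], [3], [4], [5]
  1-simplices (12): [0,1], [0,2], [0,3], [0,5], [1,2], [1,4], [1,5], [2,3], [2,4], [3,4], [3,5], [4,5]
  2-simplices (8): [0,1,2], [0,1,5], [0,2,3], [0,3,5], [1,2,4], [1,4,5], [2,3,4], [3,4,5]

so the chain groups are C_0 ≅ Z^6, C_1 ≅ Z^12, C_2 ≅ Z^8.

∂_1: C_1 → C_0 sends each edge [p,q] (with p < q) to q − p.
The resulting 6×12 matrix has rank 5, and its Smith normal form has invariant factors (1,1,1,1,1).

∂_2: C_2 → C_1 acts by ∂[p,q,r] = [q,r] − [p,r] + [p,q]. For instance
  ∂[3,4,5] = [4,5] − [3,5] + [3,4],
  ∂[0,1,5] = [1,5] − [0,5] + [0,1].
This gives a 12×8 integer matrix of rank 7; reducing to Smith normal form yields diagonal entries (1,1,1,1,1,1,1).

From H_k ≅ ker(∂_k) / im(∂_{k+1}) we obtain:

  H_0: rank C_0 − rank ∂_1 = 6 − 5 = 1, and the invariant factors of ∂_1 are all 1, so H_0 = Z.
  H_1: rank ker ∂_1 − rank ∂_2 = (12 − 5) − 7 = 0, and the invariant factors of ∂_2 are all 1, so H_1 = 0.
  H_2: rank ker ∂_2 − rank ∂_3 = (8 − 7) − 0 = 1, and there is no ∂_3, so H_2 = Z.

H_0 = Z,  H_1 = 0,  H_2 = Z.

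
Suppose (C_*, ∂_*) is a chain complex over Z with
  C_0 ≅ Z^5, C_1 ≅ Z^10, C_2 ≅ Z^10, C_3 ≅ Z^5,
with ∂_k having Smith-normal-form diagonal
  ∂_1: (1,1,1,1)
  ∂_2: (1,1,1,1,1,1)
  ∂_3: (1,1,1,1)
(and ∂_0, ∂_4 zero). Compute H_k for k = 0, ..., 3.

H_0: b_0 = 5 − 0 − 4 = 1; torsion from ∂_1 factors > 1: none. So H_0 = Z.
H_1: b_1 = 10 − 4 − 6 = 0; torsion from ∂_2 factors > 1: none. So H_1 = 0.
H_2: b_2 = 10 − 6 − 4 = 0; torsion from ∂_3 factors > 1: none. So H_2 = 0.
H_3: b_3 = 5 − 4 − 0 = 1; torsion from ∂_4 factors > 1: none. So H_3 = Z.

H_0 = Z,  H_1 = 0,  H_2 = 0,  H_3 = Z.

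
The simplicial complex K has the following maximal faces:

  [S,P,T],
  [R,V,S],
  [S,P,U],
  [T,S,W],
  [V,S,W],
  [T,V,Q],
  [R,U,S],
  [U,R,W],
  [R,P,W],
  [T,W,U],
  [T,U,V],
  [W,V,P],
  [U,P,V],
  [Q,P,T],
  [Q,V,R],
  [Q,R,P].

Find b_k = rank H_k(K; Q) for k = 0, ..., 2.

We work with the vertex ordering P < Q < R < S < T < U < V < W. The simplices of K, each written with vertices in increasing order, are:

  0-simplices (8): P, Q, R, S, T, U, V, W
  1-simplices (24): PQ, PR, PS, PT, PU, PV, PW, QR, QT, QV, RS, RU, RV, RW, ST, SU, SV, SW, TU, TV, TW, UV, UW, VW
  2-simplices (16): PQR, PQT, PRW, PST, PSU, PUV, PVW, QRV, QTV, RSU, RSV, RUW, STW, SVW, TUV, TUW

giving chain groups C_0 ≅ Z^8, C_1 ≅ Z^24, C_2 ≅ Z^16.

The boundary map ∂_1: C_1 → C_0 sends each edge [p,q] (with p < q) to q − p. For instance
  ∂PW = W − P.
The 8×24 boundary matrix has rank 7 and Smith normal form diag(1,1,1,1,1,1,1).

∂_2: C_2 → C_1 sends each 2-simplex [p,q,r] to [q,r] − [p,r] + [p,q]. For instance
  ∂PVW = VW − PW + PV,
  ∂PQR = QR − PR + PQ.
As a 24×16 matrix over Z this has rank 15, with invariant factors (1,1,1,1,1,1,1,1,1,1,1,1,1,1,1).

Computing H_k = (kernel of ∂_k) / (image of ∂_{k+1}):

  H_0: rank C_0 − rank ∂_1 = 8 − 7 = 1, and the invariant factors of ∂_1 are all 1, so H_0 = Z.
  H_1: rank ker ∂_1 − rank ∂_2 = (24 − 7) − 15 = 2, and the invariant factors of ∂_2 are all 1, so H_1 = Z^2.
  H_2: rank ker ∂_2 − rank ∂_3 = (16 − 15) − 0 = 1, and there is no ∂_3, so H_2 = Z.

As a check, the Euler characteristic is 8 − 24 + 16 = 0, which agrees with 1 − 2 + 1 = 0.

Hence the Betti numbers are b_0 = 1, b_1 = 2, b_2 = 1.

b_0 = 1, b_1 = 2, b_2 = 1.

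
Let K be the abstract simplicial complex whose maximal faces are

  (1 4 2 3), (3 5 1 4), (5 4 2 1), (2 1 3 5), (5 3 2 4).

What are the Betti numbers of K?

b_0 = 1, b_1 = 0, b_2 = 0, b_3 = 1.

Order the vertices as 1 < 2 < 3 < 4 < 5. Listing each simplex with vertices in this order, K has dimension 3 with simplices:

  0-simplices (5): [1], [2], [3], [4], [5]
  1-simplices (10): [1,2], [1,3], [1,4], [1,5], [2,3], [2,4], [2,5], [3,4], [3,5], [4,5]
  2-simplices (10): [1,2,3], [1,2,4], [1,2,5], [1,3,4], [1,3,5], [1,4,5], [2,3,4], [2,3,5], [2,4,5], [3,4,5]
  3-simplices (5): [1,2,3,4], [1,2,3,5], [1,2,4,5], [1,3,4,5], [2,3,4,5]

so the chain groups are C_0 ≅ Z^5, C_1 ≅ Z^10, C_2 ≅ Z^10, C_3 ≅ Z^5.

∂_1: C_1 → C_0 sends each edge [p,q] (with p < q) to q − p. For instance
  ∂[4,5] = [5] − [4].
The 5×10 boundary matrix has rank 4 and Smith normal form diag(1,1,1,1).

The boundary map ∂_2: C_2 → C_1 sends each 2-simplex [p,q,r] to [q,r] − [p,r] + [p,q]. For instance
  ∂[3,4,5] = [4,5] − [3,5] + [3,4],
  ∂[1,3,5] = [3,5] − [1,5] + [1,3].
As a 10×10 matrix over Z this has rank 6, with invariant factors (1,1,1,1,1,1).

The boundary map ∂_3: C_3 → C_2 sends each 3-simplex σ to the alternating sum Σ_i (−1)^i (σ with its i-th vertex removed). For instance
  ∂[1,2,3,5] = [2,3,5] − [1,3,5] + [1,2,5] − [1,2,3],
  ∂[1,2,3,4] = [2,3,4] − [1,3,4] + [1,2,4] − [1,2,3].
The resulting 10×5 matrix has rank 4, and its Smith normal form has invariant factors (1,1,1,1).

Computing H_k = (kernel of ∂_k) / (image of ∂_{k+1}):

  H_0: rank C_0 − rank ∂_1 = 5 − 4 = 1, and the invariant factors of ∂_1 are all 1, so H_0 ≅ Z.
  H_1: rank ker ∂_1 − rank ∂_2 = (10 − 4) − 6 = 0, and the invariant factors of ∂_2 are all 1, so H_1 ≅ 0.
  H_2: rank ker ∂_2 − rank ∂_3 = (10 − 6) − 4 = 0, and the invariant factors of ∂_3 are all 1, so H_2 ≅ 0.
  H_3: rank ker ∂_3 − rank ∂_4 = (5 − 4) − 0 = 1, and there is no ∂_4, so H_3 ≅ Z.

Hence the Betti numbers are b_0 = 1, b_1 = 0, b_2 = 0, b_3 = 1.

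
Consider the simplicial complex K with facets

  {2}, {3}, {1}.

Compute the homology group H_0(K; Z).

Take the total order 1 < 2 < 3 on the vertex set. Then K (dimension 0) consists of the simplices:

  0-simplices (3): [1], [2], [3]

Hence C_0 ≅ Z^3.

From H_k ≅ ker(∂_k) / im(∂_{k+1}) we obtain:

  H_0: rank C_0 − rank ∂_1 = 3 − 0 = 3, and there is no ∂_1, so H_0 = Z^3.

H_0 = Z^3.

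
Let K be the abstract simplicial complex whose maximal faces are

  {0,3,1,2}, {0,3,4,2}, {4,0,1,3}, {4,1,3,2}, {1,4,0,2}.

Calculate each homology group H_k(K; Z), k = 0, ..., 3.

H_0 ≅ Z,  H_1 = 0,  H_2 = 0,  H_3 ≅ Z.

Take the total order 0 < 1 < 2 < 3 < 4 on the vertex set. Then K (dimension 3) consists of the simplices:

  0-simplices (5): [0], [1], [2], [3], [4]
  1-simplices (10): [0,1], [0,2], [0,3], [0,4], [1,2], [1,3], [1,4], [2,3], [2,4], [3,4]
  2-simplices (10): [0,1,2], [0,1,3], [0,1,4], [0,2,3], [0,2,4], [0,3,4], [1,2,3], [1,2,4], [1,3,4], [2,3,4]
  3-simplices (5): [0,1,2,3], [0,1,2,4], [0,1,3,4], [0,2,3,4], [1,2,3,4]

giving chain groups C_0 ≅ Z^5, C_1 ≅ Z^10, C_2 ≅ Z^10, C_3 ≅ Z^5.

The boundary map ∂_1: C_1 → C_0 maps an edge to its endpoints' difference, ∂[p,q] = q − p. For instance
  ∂[3,4] = [4] − [3].
As a 5×10 matrix over Z this has rank 4, with invariant factors (1,1,1,1).

Boundary ∂_2: C_2 → C_1 maps a triangle to the signed sum of its edges. For instance
  ∂[1,3,4] = [3,4] − [1,4] + [1,3],
  ∂[0,1,2] = [1,2] − [0,2] + [0,1].
The 10×10 boundary matrix has rank 6 and Smith normal form diag(1,1,1,1,1,1).

The boundary map ∂_3: C_3 → C_2 sends each 3-simplex σ to the alternating sum Σ_i (−1)^i (σ with its i-th vertex removed). For instance
  ∂[1,2,3,4] = [2,3,4] − [1,3,4] + [1,2,4] − [1,2,3],
  ∂[0,1,2,3] = [1,2,3] − [0,2,3] + [0,1,3] − [0,1,2].
The resulting 10×5 matrix has rank 4, and its Smith normal form has invariant factors (1,1,1,1).

Now H_k = ker ∂_k / im ∂_{k+1}, so:

  H_0: rank C_0 − rank ∂_1 = 5 − 4 = 1, and the invariant factors of ∂_1 are all 1, so H_0 ≅ Z.
  H_1: rank ker ∂_1 − rank ∂_2 = (10 − 4) − 6 = 0, and the invariant factors of ∂_2 are all 1, so H_1 ≅ 0.
  H_2: rank ker ∂_2 − rank ∂_3 = (10 − 6) − 4 = 0, and the invariant factors of ∂_3 are all 1, so H_2 ≅ 0.
  H_3: rank ker ∂_3 − rank ∂_4 = (5 − 4) − 0 = 1, and there is no ∂_4, so H_3 ≅ Z.

(K is a triangulation of the 3-sphere S^3.)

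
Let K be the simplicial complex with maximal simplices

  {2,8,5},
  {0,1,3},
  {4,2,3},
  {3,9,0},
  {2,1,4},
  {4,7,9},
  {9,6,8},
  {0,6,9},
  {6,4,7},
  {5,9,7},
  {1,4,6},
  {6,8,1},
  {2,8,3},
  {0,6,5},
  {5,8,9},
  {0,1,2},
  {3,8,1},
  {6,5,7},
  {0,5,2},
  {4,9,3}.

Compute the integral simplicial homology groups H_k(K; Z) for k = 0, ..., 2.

Fix the vertex order 0 < 1 < 2 < 3 < 4 < 5 < 6 < 7 < 8 < 9 and write every simplex with vertices in increasing order. Then dim K = 2 and the simplices of K are:

  0-simplices (10): [0], [1], [2], [3], [4], [5], [6], [7], [8], [9]
  1-simplices (30): (30 of them)
  2-simplices (20): (20 of them)

giving chain groups C_0 ≅ Z^10, C_1 ≅ Z^30, C_2 ≅ Z^20.

Boundary ∂_1: C_1 → C_0 sends each edge [p,q] (with p < q) to q − p.
As a 10×30 matrix over Z this has rank 9, with invariant factors (1,1,1,1,1,1,1,1,1).

∂_2: C_2 → C_1 acts by ∂[p,q,r] = [q,r] − [p,r] + [p,q]. For instance
  ∂[4,7,9] = [7,9] − [4,9] + [4,7],
  ∂[1,2,4] = [2,4] − [1,4] + [1,2].
The resulting 30×20 matrix has rank 20, and its Smith normal form has invariant factors (1,1,1,1,1,1,1,1,1,1,1,1,1,1,1,1,1,1,1,2).

Computing H_k = (kernel of ∂_k) / (image of ∂_{k+1}):

  H_0: rank C_0 − rank ∂_1 = 10 − 9 = 1, and the invariant factors of ∂_1 are all 1, so H_0 = Z.
  H_1: rank ker ∂_1 − rank ∂_2 = (30 − 9) − 20 = 1, and ∂_2 has invariant factor 2 > 1, so H_1 = Z ⊕ Z/2.
  H_2: rank ker ∂_2 − rank ∂_3 = (20 − 20) − 0 = 0, and there is no ∂_3, so H_2 = 0.

As a check, the Euler characteristic is 10 − 30 + 20 = 0, which agrees with 1 − 1 + 0 = 0.

H_0 = Z,  H_1 = Z ⊕ Z/2,  H_2 = 0.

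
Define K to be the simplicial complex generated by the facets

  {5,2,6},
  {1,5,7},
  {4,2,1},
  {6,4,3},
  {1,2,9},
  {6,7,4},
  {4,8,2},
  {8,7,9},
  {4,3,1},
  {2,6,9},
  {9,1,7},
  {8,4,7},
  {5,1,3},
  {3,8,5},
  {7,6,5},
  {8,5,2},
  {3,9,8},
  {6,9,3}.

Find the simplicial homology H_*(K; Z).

Order the vertices as 1 < 2 < 3 < 4 < 5 < 6 < 7 < 8 < 9. Listing each simplex with vertices in this order, K has dimension 2 with simplices:

  0-simplices (9): [1], [2], [3], [4], [5], [6], [7], [8], [9]
  1-simplices (27): (27 of them)
  2-simplices (18): [1,2,4], [1,2,9], [1,3,4], [1,3,5], [1,5,7], [1,7,9], [2,4,8], [2,5,6], [2,5,8], [2,6,9], [3,4,6], [3,5,8], [3,6,9], [3,8,9], [4,6,7], [4,7,8], [5,6,7], [7,8,9]

so the chain groups are C_0 ≅ Z^9, C_1 ≅ Z^27, C_2 ≅ Z^18.

∂_1: C_1 → C_0 maps an edge to its endpoints' difference, ∂[p,q] = q − p.
The resulting 9×27 matrix has rank 8, and its Smith normal form has invariant factors (1,1,1,1,1,1,1,1).

The boundary map ∂_2: C_2 → C_1 sends each 2-simplex [p,q,r] to [q,r] − [p,r] + [p,q]. For instance
  ∂[3,8,9] = [8,9] − [3,9] + [3,8],
  ∂[1,2,4] = [2,4] − [1,4] + [1,2].
As a 27×18 matrix over Z this has rank 17, with invariant factors (1,1,1,1,1,1,1,1,1,1,1,1,1,1,1,1,1).

From H_k ≅ ker(∂_k) / im(∂_{k+1}) we obtain:

  H_0: rank C_0 − rank ∂_1 = 9 − 8 = 1, and the invariant factors of ∂_1 are all 1, so H_0 ≅ Z.
  H_1: rank ker ∂_1 − rank ∂_2 = (27 − 8) − 17 = 2, and the invariant factors of ∂_2 are all 1, so H_1 ≅ Z^2.
  H_2: rank ker ∂_2 − rank ∂_3 = (18 − 17) − 0 = 1, and there is no ∂_3, so H_2 ≅ Z.

As a check, the Euler characteristic is 9 − 27 + 18 = 0, which agrees with 1 − 2 + 1 = 0.

H_0 ≅ Z,  H_1 ≅ Z^2,  H_2 ≅ Z.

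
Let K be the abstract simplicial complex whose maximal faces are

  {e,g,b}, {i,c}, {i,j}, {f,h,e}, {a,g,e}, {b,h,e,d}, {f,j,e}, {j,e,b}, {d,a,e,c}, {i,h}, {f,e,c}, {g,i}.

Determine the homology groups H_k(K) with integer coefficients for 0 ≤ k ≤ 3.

H_0 = Z,  H_1 = Z^3,  H_2 = 0,  H_3 = 0.

Order the vertices as a < b < c < d < e < f < g < h < i < j. Listing each simplex with vertices in this order, K has dimension 3 with simplices:

  0-simplices (10): a, b, c, d, e, f, g, h, i, j
  1-simplices (24): ac, ad, ae, ag, bd, be, bg, bh, bj, cd, ce, cf, ci, de, dh, ef, eg, eh, ej, fh, fj, gi, hi, ij
  2-simplices (14): acd, ace, ade, aeg, bde, bdh, beg, beh, bej, cde, cef, deh, efh, efj
  3-simplices (2): acde, bdeh

giving chain groups C_0 ≅ Z^10, C_1 ≅ Z^24, C_2 ≅ Z^14, C_3 ≅ Z^2.

The boundary map ∂_1: C_1 → C_0 sends each edge [p,q] (with p < q) to q − p.
The resulting 10×24 matrix has rank 9, and its Smith normal form has invariant factors (1,1,1,1,1,1,1,1,1).

∂_2: C_2 → C_1 maps a triangle to the signed sum of its edges. For instance
  ∂acd = cd − ad + ac,
  ∂ade = de − ae + ad.
As a 24×14 matrix over Z this has rank 12, with invariant factors (1,1,1,1,1,1,1,1,1,1,1,1).

∂_3: C_3 → C_2 sends each 3-simplex σ to the alternating sum Σ_i (−1)^i (σ with its i-th vertex removed). For instance
  ∂acde = cde − ade + ace − acd,
  ∂bdeh = deh − beh + bdh − bde.
The 14×2 boundary matrix has rank 2 and Smith normal form diag(1,1).

Computing H_k = (kernel of ∂_k) / (image of ∂_{k+1}):

  H_0: rank C_0 − rank ∂_1 = 10 − 9 = 1, and the invariant factors of ∂_1 are all 1, so H_0 ≅ Z.
  H_1: rank ker ∂_1 − rank ∂_2 = (24 − 9) − 12 = 3, and the invariant factors of ∂_2 are all 1, so H_1 ≅ Z^3.
  H_2: rank ker ∂_2 − rank ∂_3 = (14 − 12) − 2 = 0, and the invariant factors of ∂_3 are all 1, so H_2 ≅ 0.
  H_3: rank ker ∂_3 − rank ∂_4 = (2 − 2) − 0 = 0, and there is no ∂_4, so H_3 ≅ 0.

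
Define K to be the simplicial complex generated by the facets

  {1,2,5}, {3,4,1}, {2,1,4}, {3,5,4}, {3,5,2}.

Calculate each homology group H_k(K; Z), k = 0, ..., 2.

Take the total order 1 < 2 < 3 < 4 < 5 on the vertex set. Then K (dimension 2) consists of the simplices:

  0-simplices (5): [1], [2], [3], [4], [5]
  1-simplices (10): [1,2], [1,3], [1,4], [1,5], [2,3], [2,4], [2,5], [3,4], [3,5], [4,5]
  2-simplices (5): [1,2,4], [1,2,5], [1,3,4], [2,3,5], [3,4,5]

so the chain groups are C_0 ≅ Z^5, C_1 ≅ Z^10, C_2 ≅ Z^5.

Boundary ∂_1: C_1 → C_0 sends each edge [p,q] (with p < q) to q − p. For instance
  ∂[1,4] = [4] − [1].
The resulting 5×10 matrix has rank 4, and its Smith normal form has invariant factors (1,1,1,1).

The boundary map ∂_2: C_2 → C_1 acts by ∂[p,q,r] = [q,r] − [p,r] + [p,q]. For instance
  ∂[1,2,5] = [2,5] − [1,5] + [1,2],
  ∂[1,2,4] = [2,4] − [1,4] + [1,2].
As a 10×5 matrix over Z this has rank 5, with invariant factors (1,1,1,1,1).

Now H_k = ker ∂_k / im ∂_{k+1}, so:

  H_0: rank C_0 − rank ∂_1 = 5 − 4 = 1, and the invariant factors of ∂_1 are all 1, so H_0 ≅ Z.
  H_1: rank ker ∂_1 − rank ∂_2 = (10 − 4) − 5 = 1, and the invariant factors of ∂_2 are all 1, so H_1 ≅ Z.
  H_2: rank ker ∂_2 − rank ∂_3 = (5 − 5) − 0 = 0, and there is no ∂_3, so H_2 ≅ 0.

As a check, the Euler characteristic is 5 − 10 + 5 = 0, which agrees with 1 − 1 + 0 = 0.

H_0 ≅ Z,  H_1 ≅ Z,  H_2 = 0.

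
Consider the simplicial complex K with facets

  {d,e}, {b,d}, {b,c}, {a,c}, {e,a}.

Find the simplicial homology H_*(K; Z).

Order the vertices as a < b < c < d < e. Listing each simplex with vertices in this order, K has dimension 1 with simplices:

  0-simplices (5): a, b, c, d, e
  1-simplices (5): ac, ae, bc, bd, de

so the chain groups are C_0 ≅ Z^5, C_1 ≅ Z^5.

Boundary ∂_1: C_1 → C_0 is given by ∂[p,q] = [q] − [p].
The resulting 5×5 matrix has rank 4, and its Smith normal form has invariant factors (1,1,1,1).

Computing H_k = (kernel of ∂_k) / (image of ∂_{k+1}):

  H_0: rank C_0 − rank ∂_1 = 5 − 4 = 1, and the invariant factors of ∂_1 are all 1, so H_0 = Z.
  H_1: rank ker ∂_1 − rank ∂_2 = (5 − 4) − 0 = 1, and there is no ∂_2, so H_1 = Z.

(K is a triangulation of the circle S^1.)

H_0 ≅ Z,  H_1 ≅ Z.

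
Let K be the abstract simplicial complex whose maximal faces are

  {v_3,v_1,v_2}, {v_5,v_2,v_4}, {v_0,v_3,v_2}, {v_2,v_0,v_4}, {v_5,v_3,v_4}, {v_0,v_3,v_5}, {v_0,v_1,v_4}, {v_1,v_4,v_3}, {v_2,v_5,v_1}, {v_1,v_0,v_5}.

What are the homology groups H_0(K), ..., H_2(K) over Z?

K has 6 vertices, 15 edges, 10 triangles.
rank ∂_0 = 0, rank ∂_1 = 5 ⇒ b_0 = 6 − 0 − 5 = 1; all invariant factors of ∂_1 are 1 so no torsion. So H_0 ≅ Z.
rank ∂_1 = 5, rank ∂_2 = 10 ⇒ b_1 = 15 − 5 − 10 = 0; ∂_2 has invariant factor(s) [2] giving torsion. So H_1 ≅ Z/2.
rank ∂_2 = 10, rank ∂_3 = 0 ⇒ b_2 = 10 − 10 − 0 = 0. So H_2 ≅ 0.

H_0 ≅ Z,  H_1 ≅ Z/2,  H_2 = 0.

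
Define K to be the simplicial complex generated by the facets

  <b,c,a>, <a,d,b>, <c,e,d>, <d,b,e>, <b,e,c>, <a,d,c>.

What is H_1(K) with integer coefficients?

H_1 ≅ 0.

Take the total order a < b < c < d < e on the vertex set. Then K (dimension 2) consists of the simplices:

  0-simplices (5): a, b, c, d, e
  1-simplices (9): ab, ac, ad, bc, bd, be, cd, ce, de
  2-simplices (6): abc, abd, acd, bce, bde, cde

so the chain groups are C_0 ≅ Z^5, C_1 ≅ Z^9, C_2 ≅ Z^6.

∂_1: C_1 → C_0 sends each edge [p,q] (with p < q) to q − p. For instance
  ∂bd = d − b.
This gives a 5×9 integer matrix of rank 4; reducing to Smith normal form yields diagonal entries (1,1,1,1).

Boundary ∂_2: C_2 → C_1 sends each 2-simplex [p,q,r] to [q,r] − [p,r] + [p,q]. For instance
  ∂abc = bc − ac + ab,
  ∂abd = bd − ad + ab.
The 9×6 boundary matrix has rank 5 and Smith normal form diag(1,1,1,1,1).

Now H_k = ker ∂_k / im ∂_{k+1}, so:

  H_1: rank ker ∂_1 − rank ∂_2 = (9 − 4) − 5 = 0, and the invariant factors of ∂_2 are all 1, so H_1 ≅ 0.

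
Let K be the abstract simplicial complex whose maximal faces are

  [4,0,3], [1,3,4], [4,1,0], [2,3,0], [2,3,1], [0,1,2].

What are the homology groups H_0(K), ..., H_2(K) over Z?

H_0 = Z,  H_1 = 0,  H_2 = Z.

We work with the vertex ordering 0 < 1 < 2 < 3 < 4. The simplices of K, each written with vertices in increasing order, are:

  0-simplices (5): [0], [1], [2], [3], [4]
  1-simplices (9): [0,1], [0,2], [0,3], [0,4], [1,2], [1,3], [1,4], [2,3], [3,4]
  2-simplices (6): [0,1,2], [0,1,4], [0,2,3], [0,3,4], [1,2,3], [1,3,4]

so the chain groups are C_0 ≅ Z^5, C_1 ≅ Z^9, C_2 ≅ Z^6.

Boundary ∂_1: C_1 → C_0 is given by ∂[p,q] = [q] − [p].
As a 5×9 matrix over Z this has rank 4, with invariant factors (1,1,1,1).

The boundary map ∂_2: C_2 → C_1 maps a triangle to the signed sum of its edges. For instance
  ∂[0,3,4] = [3,4] − [0,4] + [0,3],
  ∂[0,1,2] = [1,2] − [0,2] + [0,1].
As a 9×6 matrix over Z this has rank 5, with invariant factors (1,1,1,1,1).

Computing H_k = (kernel of ∂_k) / (image of ∂_{k+1}):

  H_0: rank C_0 − rank ∂_1 = 5 − 4 = 1, and the invariant factors of ∂_1 are all 1, so H_0 ≅ Z.
  H_1: rank ker ∂_1 − rank ∂_2 = (9 − 4) − 5 = 0, and the invariant factors of ∂_2 are all 1, so H_1 ≅ 0.
  H_2: rank ker ∂_2 − rank ∂_3 = (6 − 5) − 0 = 1, and there is no ∂_3, so H_2 ≅ Z.

As a check, the Euler characteristic is 5 − 9 + 6 = 2, which agrees with 1 − 0 + 1 = 2.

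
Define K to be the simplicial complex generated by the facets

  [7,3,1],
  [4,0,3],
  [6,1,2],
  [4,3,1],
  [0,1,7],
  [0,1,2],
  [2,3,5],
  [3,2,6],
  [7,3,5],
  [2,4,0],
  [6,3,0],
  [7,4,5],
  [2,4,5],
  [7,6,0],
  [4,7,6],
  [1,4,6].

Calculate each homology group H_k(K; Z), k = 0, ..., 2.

Fix the vertex order 0 < 1 < 2 < 3 < 4 < 5 < 6 < 7 and write every simplex with vertices in increasing order. Then dim K = 2 and the simplices of K are:

  0-simplices (8): [0], [1], [2], [3], [4], [5], [6], [7]
  1-simplices (24): (24 of them)
  2-simplices (16): [0,1,2], [0,1,7], [0,2,4], [0,3,4], [0,3,6], [0,6,7], [1,2,6], [1,3,4], [1,3,7], [1,4,6], [2,3,5], [2,3,6], [2,4,5], [3,5,7], [4,5,7], [4,6,7]

giving chain groups C_0 ≅ Z^8, C_1 ≅ Z^24, C_2 ≅ Z^16.

Boundary ∂_1: C_1 → C_0 is given by ∂[p,q] = [q] − [p]. For instance
  ∂[0,7] = [7] − [0].
As a 8×24 matrix over Z this has rank 7, with invariant factors (1,1,1,1,1,1,1).

Boundary ∂_2: C_2 → C_1 acts by ∂[p,q,r] = [q,r] − [p,r] + [p,q]. For instance
  ∂[0,3,6] = [3,6] − [0,6] + [0,3],
  ∂[4,6,7] = [6,7] − [4,7] + [4,6].
As a 24×16 matrix over Z this has rank 15, with invariant factors (1,1,1,1,1,1,1,1,1,1,1,1,1,1,1).

Reading off H_k = ker ∂_k / im ∂_{k+1}:

  H_0: rank C_0 − rank ∂_1 = 8 − 7 = 1, and the invariant factors of ∂_1 are all 1, so H_0 ≅ Z.
  H_1: rank ker ∂_1 − rank ∂_2 = (24 − 7) − 15 = 2, and the invariant factors of ∂_2 are all 1, so H_1 ≅ Z^2.
  H_2: rank ker ∂_2 − rank ∂_3 = (16 − 15) − 0 = 1, and there is no ∂_3, so H_2 ≅ Z.

H_0 = Z,  H_1 = Z^2,  H_2 = Z.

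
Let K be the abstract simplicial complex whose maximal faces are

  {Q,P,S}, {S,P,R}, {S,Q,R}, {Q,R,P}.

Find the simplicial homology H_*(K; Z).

H_0 ≅ Z,  H_1 = 0,  H_2 ≅ Z.

K has 4 vertices, 6 edges, 4 triangles.
rank ∂_0 = 0, rank ∂_1 = 3 ⇒ b_0 = 4 − 0 − 3 = 1; all invariant factors of ∂_1 are 1 so no torsion. So H_0 ≅ Z.
rank ∂_1 = 3, rank ∂_2 = 3 ⇒ b_1 = 6 − 3 − 3 = 0; all invariant factors of ∂_2 are 1 so no torsion. So H_1 ≅ 0.
rank ∂_2 = 3, rank ∂_3 = 0 ⇒ b_2 = 4 − 3 − 0 = 1. So H_2 ≅ Z.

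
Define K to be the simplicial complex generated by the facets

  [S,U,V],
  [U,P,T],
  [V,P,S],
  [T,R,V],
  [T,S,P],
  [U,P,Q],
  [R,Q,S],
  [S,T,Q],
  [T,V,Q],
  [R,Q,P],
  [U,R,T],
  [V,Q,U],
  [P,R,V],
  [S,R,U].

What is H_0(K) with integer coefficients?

K has 7 vertices, 21 edges, 14 triangles.
rank ∂_0 = 0, rank ∂_1 = 6 ⇒ b_0 = 7 − 0 − 6 = 1; all invariant factors of ∂_1 are 1 so no torsion. So H_0 = Z.

H_0 ≅ Z.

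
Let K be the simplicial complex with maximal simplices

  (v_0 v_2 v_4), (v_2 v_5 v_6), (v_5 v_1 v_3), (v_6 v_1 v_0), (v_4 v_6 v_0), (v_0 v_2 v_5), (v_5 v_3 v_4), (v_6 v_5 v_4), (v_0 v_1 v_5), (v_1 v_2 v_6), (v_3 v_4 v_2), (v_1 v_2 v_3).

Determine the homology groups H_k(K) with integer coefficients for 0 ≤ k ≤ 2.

We work with the vertex ordering v_0 < v_1 < v_2 < v_3 < v_4 < v_5 < v_6. The simplices of K, each written with vertices in increasing order, are:

  0-simplices (7): [v_0], [v_1], [v_2], [v_3], [v_4], [v_5], [v_6]
  1-simplices (18): (18 of them)
  2-simplices (12): (12 of them)

so the chain groups are C_0 ≅ Z^7, C_1 ≅ Z^18, C_2 ≅ Z^12.

The boundary map ∂_1: C_1 → C_0 maps an edge to its endpoints' difference, ∂[p,q] = q − p. For instance
  ∂[v_0,v_2] = [v_2] − [v_0].
The 7×18 boundary matrix has rank 6 and Smith normal form diag(1,1,1,1,1,1).

The boundary map ∂_2: C_2 → C_1 sends each 2-simplex [p,q,r] to [q,r] − [p,r] + [p,q]. For instance
  ∂[v_2,v_5,v_6] = [v_5,v_6] − [v_2,v_6] + [v_2,v_5],
  ∂[v_4,v_5,v_6] = [v_5,v_6] − [v_4,v_6] + [v_4,v_5].
As a 18×12 matrix over Z this has rank 12, with invariant factors (1,1,1,1,1,1,1,1,1,1,1,2).

Now H_k = ker ∂_k / im ∂_{k+1}, so:

  H_0: rank C_0 − rank ∂_1 = 7 − 6 = 1, and the invariant factors of ∂_1 are all 1, so H_0 = Z.
  H_1: rank ker ∂_1 − rank ∂_2 = (18 − 6) − 12 = 0, and ∂_2 has invariant factor 2 > 1, so H_1 = Z/2.
  H_2: rank ker ∂_2 − rank ∂_3 = (12 − 12) − 0 = 0, and there is no ∂_3, so H_2 = 0.

As a check, the Euler characteristic is 7 − 18 + 12 = 1, which agrees with 1 − 0 + 0 = 1.

H_0 = Z,  H_1 = Z/2,  H_2 = 0.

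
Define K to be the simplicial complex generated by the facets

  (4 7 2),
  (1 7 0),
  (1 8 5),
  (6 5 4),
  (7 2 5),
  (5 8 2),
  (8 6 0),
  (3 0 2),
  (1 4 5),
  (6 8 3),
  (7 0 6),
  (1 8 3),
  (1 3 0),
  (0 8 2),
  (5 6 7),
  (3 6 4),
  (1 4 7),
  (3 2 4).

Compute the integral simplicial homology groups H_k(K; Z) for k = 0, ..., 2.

Order the vertices as 0 < 1 < 2 < 3 < 4 < 5 < 6 < 7 < 8. Listing each simplex with vertices in this order, K has dimension 2 with simplices:

  0-simplices (9): [0], [1], [2], [3], [4], [5], [6], [7], [8]
  1-simplices (27): (27 of them)
  2-simplices (18): [0,1,3], [0,1,7], [0,2,3], [0,2,8], [0,6,7], [0,6,8], [1,3,8], [1,4,5], [1,4,7], [1,5,8], [2,3,4], [2,4,7], [2,5,7], [2,5,8], [3,4,6], [3,6,8], [4,5,6], [5,6,7]

so the chain groups are C_0 ≅ Z^9, C_1 ≅ Z^27, C_2 ≅ Z^18.

Boundary ∂_1: C_1 → C_0 sends each edge [p,q] (with p < q) to q − p. For instance
  ∂[1,5] = [5] − [1].
The 9×27 boundary matrix has rank 8 and Smith normal form diag(1,1,1,1,1,1,1,1).

Boundary ∂_2: C_2 → C_1 sends each 2-simplex [p,q,r] to [q,r] − [p,r] + [p,q]. For instance
  ∂[2,4,7] = [4,7] − [2,7] + [2,4],
  ∂[2,5,8] = [5,8] − [2,8] + [2,5].
The resulting 27×18 matrix has rank 18, and its Smith normal form has invariant factors (1,1,1,1,1,1,1,1,1,1,1,1,1,1,1,1,1,2).

Now H_k = ker ∂_k / im ∂_{k+1}, so:

  H_0: rank C_0 − rank ∂_1 = 9 − 8 = 1, and the invariant factors of ∂_1 are all 1, so H_0 = Z.
  H_1: rank ker ∂_1 − rank ∂_2 = (27 − 8) − 18 = 1, and ∂_2 has invariant factor 2 > 1, so H_1 = Z ⊕ Z/2Z.
  H_2: rank ker ∂_2 − rank ∂_3 = (18 − 18) − 0 = 0, and there is no ∂_3, so H_2 = 0.

(K is a triangulation of the Klein bottle.)

H_0 ≅ Z,  H_1 ≅ Z ⊕ Z/2Z,  H_2 = 0.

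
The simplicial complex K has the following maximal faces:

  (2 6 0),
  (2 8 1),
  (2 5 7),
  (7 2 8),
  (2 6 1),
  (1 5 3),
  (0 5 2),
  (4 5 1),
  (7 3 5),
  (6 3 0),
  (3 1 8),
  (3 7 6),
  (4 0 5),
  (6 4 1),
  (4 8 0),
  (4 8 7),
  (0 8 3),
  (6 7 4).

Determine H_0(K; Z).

Order the vertices as 0 < 1 < 2 < 3 < 4 < 5 < 6 < 7 < 8. Listing each simplex with vertices in this order, K has dimension 2 with simplices:

  0-simplices (9): [0], [1], [2], [3], [4], [5], [6], [7], [8]
  1-simplices (27): (27 of them)
  2-simplices (18): [0,2,5], [0,2,6], [0,3,6], [0,3,8], [0,4,5], [0,4,8], [1,2,6], [1,2,8], [1,3,5], [1,3,8], [1,4,5], [1,4,6], [2,5,7], [2,7,8], [3,5,7], [3,6,7], [4,6,7], [4,7,8]

giving chain groups C_0 ≅ Z^9, C_1 ≅ Z^27, C_2 ≅ Z^18.

The boundary map ∂_1: C_1 → C_0 is given by ∂[p,q] = [q] − [p]. For instance
  ∂[2,5] = [5] − [2].
This gives a 9×27 integer matrix of rank 8; reducing to Smith normal form yields diagonal entries (1,1,1,1,1,1,1,1).

∂_2: C_2 → C_1 maps a triangle to the signed sum of its edges. For instance
  ∂[2,5,7] = [5,7] − [2,7] + [2,5],
  ∂[3,5,7] = [5,7] − [3,7] + [3,5].
The resulting 27×18 matrix has rank 17, and its Smith normal form has invariant factors (1,1,1,1,1,1,1,1,1,1,1,1,1,1,1,1,1).

From H_k ≅ ker(∂_k) / im(∂_{k+1}) we obtain:

  H_0: rank C_0 − rank ∂_1 = 9 − 8 = 1, and the invariant factors of ∂_1 are all 1, so H_0 = Z.

(K is a triangulation of the torus T^2.)

H_0 = Z.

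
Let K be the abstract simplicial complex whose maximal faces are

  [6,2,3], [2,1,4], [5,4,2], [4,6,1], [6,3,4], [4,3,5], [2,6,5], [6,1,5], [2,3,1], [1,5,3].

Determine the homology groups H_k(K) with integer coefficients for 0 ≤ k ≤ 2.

H_0 ≅ Z,  H_1 ≅ Z/2Z,  H_2 = 0.

Order the vertices as 1 < 2 < 3 < 4 < 5 < 6. Listing each simplex with vertices in this order, K has dimension 2 with simplices:

  0-simplices (6): [1], [2], [3], [4], [5], [6]
  1-simplices (15): [1,2], [1,3], [1,4], [1,5], [1,6], [2,3], [2,4], [2,5], [2,6], [3,4], [3,5], [3,6], [4,5], [4,6], [5,6]
  2-simplices (10): [1,2,3], [1,2,4], [1,3,5], [1,4,6], [1,5,6], [2,3,6], [2,4,5], [2,5,6], [3,4,5], [3,4,6]

Hence C_0 ≅ Z^6, C_1 ≅ Z^15, C_2 ≅ Z^10.

∂_1: C_1 → C_0 sends each edge [p,q] (with p < q) to q − p.
The 6×15 boundary matrix has rank 5 and Smith normal form diag(1,1,1,1,1).

Boundary ∂_2: C_2 → C_1 sends each 2-simplex [p,q,r] to [q,r] − [p,r] + [p,q]. For instance
  ∂[3,4,6] = [4,6] − [3,6] + [3,4],
  ∂[1,5,6] = [5,6] − [1,6] + [1,5].
The resulting 15×10 matrix has rank 10, and its Smith normal form has invariant factors (1,1,1,1,1,1,1,1,1,2).

From H_k ≅ ker(∂_k) / im(∂_{k+1}) we obtain:

  H_0: rank C_0 − rank ∂_1 = 6 − 5 = 1, and the invariant factors of ∂_1 are all 1, so H_0 ≅ Z.
  H_1: rank ker ∂_1 − rank ∂_2 = (15 − 5) − 10 = 0, and ∂_2 has invariant factor 2 > 1, so H_1 ≅ Z/2Z.
  H_2: rank ker ∂_2 − rank ∂_3 = (10 − 10) − 0 = 0, and there is no ∂_3, so H_2 ≅ 0.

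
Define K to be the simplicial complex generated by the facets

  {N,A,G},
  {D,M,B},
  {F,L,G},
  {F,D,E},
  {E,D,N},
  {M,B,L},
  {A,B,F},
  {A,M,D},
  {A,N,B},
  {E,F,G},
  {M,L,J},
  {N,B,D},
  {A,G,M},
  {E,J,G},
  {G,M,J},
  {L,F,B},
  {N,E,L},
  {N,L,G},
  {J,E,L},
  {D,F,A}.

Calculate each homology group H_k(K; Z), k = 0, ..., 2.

H_0 = Z,  H_1 = Z × Z/2,  H_2 = 0.

Fix the vertex order A < B < D < E < F < G < J < L < M < N and write every simplex with vertices in increasing order. Then dim K = 2 and the simplices of K are:

  0-simplices (10): A, B, D, E, F, G, J, L, M, N
  1-simplices (30): AB, AD, AF, AG, AM, AN, BD, BF, BL, BM, BN, DE, DF, DM, DN, EF, EG, EJ, EL, EN, FG, FL, GJ, GL, GM, GN, JL, JM, LM, LN
  2-simplices (20): ABF, ABN, ADF, ADM, AGM, AGN, BDM, BDN, BFL, BLM, DEF, DEN, EFG, EGJ, EJL, ELN, FGL, GJM, GLN, JLM

giving chain groups C_0 ≅ Z^10, C_1 ≅ Z^30, C_2 ≅ Z^20.

Boundary ∂_1: C_1 → C_0 is given by ∂[p,q] = [q] − [p]. For instance
  ∂GN = N − G.
This gives a 10×30 integer matrix of rank 9; reducing to Smith normal form yields diagonal entries (1,1,1,1,1,1,1,1,1).

Boundary ∂_2: C_2 → C_1 acts by ∂[p,q,r] = [q,r] − [p,r] + [p,q]. For instance
  ∂EJL = JL − EL + EJ,
  ∂GJM = JM − GM + GJ.
This gives a 30×20 integer matrix of rank 20; reducing to Smith normal form yields diagonal entries (1,1,1,1,1,1,1,1,1,1,1,1,1,1,1,1,1,1,1,2).

Computing H_k = (kernel of ∂_k) / (image of ∂_{k+1}):

  H_0: rank C_0 − rank ∂_1 = 10 − 9 = 1, and the invariant factors of ∂_1 are all 1, so H_0 ≅ Z.
  H_1: rank ker ∂_1 − rank ∂_2 = (30 − 9) − 20 = 1, and ∂_2 has invariant factor 2 > 1, so H_1 ≅ Z × Z/2.
  H_2: rank ker ∂_2 − rank ∂_3 = (20 − 20) − 0 = 0, and there is no ∂_3, so H_2 ≅ 0.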